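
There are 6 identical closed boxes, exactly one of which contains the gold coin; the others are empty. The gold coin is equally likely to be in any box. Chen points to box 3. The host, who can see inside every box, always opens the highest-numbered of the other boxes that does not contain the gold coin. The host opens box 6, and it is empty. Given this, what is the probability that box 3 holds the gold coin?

Consider each possible location of the gold coin in turn.
If it is in any of boxes 1, 2, 3, 4, and 5 (prior 1/6 each): box 6 is the highest-numbered option available, probability 1; weight (1/6)·1 = 1/6 each.
If it is in box 6 (prior 1/6): the host opened box 6, so this case is ruled out; weight (1/6)·0 = 0.
The weights sum to 5/6.
So P(the gold coin in box 3 | the host opened box 6) = (1/6) / (5/6) = 1/5.

1/5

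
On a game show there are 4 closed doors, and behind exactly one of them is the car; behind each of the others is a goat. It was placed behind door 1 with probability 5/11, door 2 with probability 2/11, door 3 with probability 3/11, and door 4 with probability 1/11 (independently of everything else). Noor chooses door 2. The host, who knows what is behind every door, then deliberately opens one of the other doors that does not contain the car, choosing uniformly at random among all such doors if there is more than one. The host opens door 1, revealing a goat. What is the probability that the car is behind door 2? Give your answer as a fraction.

Condition on the true location of the car.
If it is behind door 1 (prior 5/11): the host opened door 1, so this case is ruled out; weight (5/11)·0 = 0.
If it is behind door 2 (prior 2/11): the host has 3 equally likely choices, so probability 1/3; weight (2/11)·(1/3) = 2/33.
If it is behind door 3 (prior 3/11): the host has 2 equally likely choices, so probability 1/2; weight (3/11)·(1/2) = 3/22.
If it is behind door 4 (prior 1/11): the host has 2 equally likely choices, so probability 1/2; weight (1/11)·(1/2) = 1/22.
The weights sum to 8/33.
So P(the car behind door 2 | the host opened door 1) = (2/33) / (8/33) = 1/4.

1/4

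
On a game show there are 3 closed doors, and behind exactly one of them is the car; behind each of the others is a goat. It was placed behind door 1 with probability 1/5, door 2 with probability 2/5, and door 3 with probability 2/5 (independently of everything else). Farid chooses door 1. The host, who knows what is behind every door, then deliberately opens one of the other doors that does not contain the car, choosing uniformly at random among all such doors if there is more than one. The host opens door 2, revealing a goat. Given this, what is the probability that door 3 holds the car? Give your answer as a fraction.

Condition on the true location of the car.
If it is behind door 1 (prior 1/5): the host has 2 equally likely choices, so probability 1/2; weight (1/5)·(1/2) = 1/10.
If it is behind door 2 (prior 2/5): the host opened door 2, so this case is ruled out; weight (2/5)·0 = 0.
If it is behind door 3 (prior 2/5): the host has no choice, probability 1; weight (2/5)·1 = 2/5.
The weights sum to 1/2.
So P(the car behind door 3 | the host opened door 2) = (2/5) / (1/2) = 4/5.

4/5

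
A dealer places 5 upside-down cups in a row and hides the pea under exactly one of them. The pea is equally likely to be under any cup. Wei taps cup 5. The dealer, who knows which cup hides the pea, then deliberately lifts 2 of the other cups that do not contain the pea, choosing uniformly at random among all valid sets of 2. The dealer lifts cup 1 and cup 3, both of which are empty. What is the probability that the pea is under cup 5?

Consider each possible location of the pea in turn.
If it is under either of cups 1 and 3 (prior 1/5 each): that cup was opened and seen not to hold the prize — ruled out; weight (1/5)·0 = 0 each.
If it is under either of cups 2 and 4 (prior 1/5 each): the dealer has 3 equally likely choices, so probability 1/3; weight (1/5)·(1/3) = 1/15 each.
If it is under cup 5 (prior 1/5): the dealer has 6 equally likely choices, so probability 1/6; weight (1/5)·(1/6) = 1/30.
The weights sum to 1/6.
So P(the pea under cup 5 | the dealer opened cup 1 and cup 3) = (1/30) / (1/6) = 1/5.

1/5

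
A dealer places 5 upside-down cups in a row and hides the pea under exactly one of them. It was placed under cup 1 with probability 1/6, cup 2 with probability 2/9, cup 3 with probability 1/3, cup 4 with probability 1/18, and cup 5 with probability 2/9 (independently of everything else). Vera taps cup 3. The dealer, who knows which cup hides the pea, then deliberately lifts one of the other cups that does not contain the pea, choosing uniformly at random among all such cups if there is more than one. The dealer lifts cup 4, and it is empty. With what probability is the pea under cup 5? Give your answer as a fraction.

8/31

Condition on the true location of the pea.
If it is under cup 1 (prior 1/6): the dealer has 3 equally likely choices, so probability 1/3; weight (1/6)·(1/3) = 1/18.
If it is under either of cups 2 and 5 (prior 2/9 each): the dealer has 3 equally likely choices, so probability 1/3; weight (2/9)·(1/3) = 2/27 each.
If it is under cup 3 (prior 1/3): the dealer has 4 equally likely choices, so probability 1/4; weight (1/3)·(1/4) = 1/12.
If it is under cup 4 (prior 1/18): the dealer opened cup 4, so this case is ruled out; weight (1/18)·0 = 0.
The weights sum to 31/108.
So P(the pea under cup 5 | the dealer opened cup 4) = (2/27) / (31/108) = 8/31.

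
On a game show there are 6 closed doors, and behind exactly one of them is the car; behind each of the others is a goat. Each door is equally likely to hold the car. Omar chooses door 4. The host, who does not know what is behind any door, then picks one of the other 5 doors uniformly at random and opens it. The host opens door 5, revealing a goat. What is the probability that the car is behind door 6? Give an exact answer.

Because the host chose which door to open without knowing where the car is, the choice is independent of the prize location. Learning that door 5 does not hold the car simply rules out that one location and leaves the remaining 5 doors still equally likely by symmetry.
So P(the car behind door 6) = 1/5.

1/5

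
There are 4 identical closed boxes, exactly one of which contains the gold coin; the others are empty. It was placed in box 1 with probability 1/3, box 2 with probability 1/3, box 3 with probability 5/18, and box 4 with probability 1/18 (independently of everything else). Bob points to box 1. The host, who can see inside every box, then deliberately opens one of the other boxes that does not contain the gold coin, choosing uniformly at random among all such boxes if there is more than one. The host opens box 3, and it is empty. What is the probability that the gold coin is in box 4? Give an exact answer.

Apply Bayes' rule, conditioning on where the gold coin actually is.
If it is in box 1 (prior 1/3): the host has 3 equally likely choices, so probability 1/3; weight (1/3)·(1/3) = 1/9.
If it is in box 2 (prior 1/3): the host has 2 equally likely choices, so probability 1/2; weight (1/3)·(1/2) = 1/6.
If it is in box 3 (prior 5/18): the host opened box 3, so this case is ruled out; weight (5/18)·0 = 0.
If it is in box 4 (prior 1/18): the host has 2 equally likely choices, so probability 1/2; weight (1/18)·(1/2) = 1/36.
The weights sum to 11/36.
So P(the gold coin in box 4 | the host opened box 3) = (1/36) / (11/36) = 1/11.

1/11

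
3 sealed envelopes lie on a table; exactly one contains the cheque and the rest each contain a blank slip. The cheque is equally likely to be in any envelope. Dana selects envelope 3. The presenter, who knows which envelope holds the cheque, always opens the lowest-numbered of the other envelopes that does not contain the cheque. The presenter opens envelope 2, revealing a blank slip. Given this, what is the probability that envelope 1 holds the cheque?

Condition on the true location of the cheque.
If it is in envelope 1 (prior 1/3): envelope 2 is the lowest-numbered option available, probability 1; weight (1/3)·1 = 1/3.
If it is in envelope 2 (prior 1/3): the presenter opened envelope 2, so this case is ruled out; weight (1/3)·0 = 0.
If it is in envelope 3 (prior 1/3): the presenter would have opened envelope 1 instead, probability 0; weight (1/3)·0 = 0.
The weights sum to 1/3.
So P(the cheque in envelope 1 | the presenter opened envelope 2) = (1/3) / (1/3) = 1.

1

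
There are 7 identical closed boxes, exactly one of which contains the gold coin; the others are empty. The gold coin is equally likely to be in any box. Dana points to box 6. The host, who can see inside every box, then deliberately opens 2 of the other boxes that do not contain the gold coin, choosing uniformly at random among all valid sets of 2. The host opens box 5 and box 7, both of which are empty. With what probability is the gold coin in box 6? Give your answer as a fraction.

1/7

Apply Bayes' rule, conditioning on where the gold coin actually is.
If it is in any of boxes 1, 2, 3, and 4 (prior 1/7 each): the host has 10 equally likely choices, so probability 1/10; weight (1/7)·(1/10) = 1/70 each.
If it is in either of boxes 5 and 7 (prior 1/7 each): that box was opened and seen not to hold the prize — ruled out; weight (1/7)·0 = 0 each.
If it is in box 6 (prior 1/7): the host has 15 equally likely choices, so probability 1/15; weight (1/7)·(1/15) = 1/105.
The weights sum to 1/15.
So P(the gold coin in box 6 | the host opened box 5 and box 7) = (1/105) / (1/15) = 1/7.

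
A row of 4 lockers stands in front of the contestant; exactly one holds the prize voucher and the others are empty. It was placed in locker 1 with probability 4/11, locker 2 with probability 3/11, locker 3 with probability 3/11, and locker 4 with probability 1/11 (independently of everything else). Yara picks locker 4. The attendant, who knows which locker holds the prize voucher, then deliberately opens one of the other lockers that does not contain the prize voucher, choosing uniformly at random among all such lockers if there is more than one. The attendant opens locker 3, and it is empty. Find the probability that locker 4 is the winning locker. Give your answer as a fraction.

2/23

Apply Bayes' rule, conditioning on where the prize voucher actually is.
If it is in locker 1 (prior 4/11): the attendant has 2 equally likely choices, so probability 1/2; weight (4/11)·(1/2) = 2/11.
If it is in locker 2 (prior 3/11): the attendant has 2 equally likely choices, so probability 1/2; weight (3/11)·(1/2) = 3/22.
If it is in locker 3 (prior 3/11): the attendant opened locker 3, so this case is ruled out; weight (3/11)·0 = 0.
If it is in locker 4 (prior 1/11): the attendant has 3 equally likely choices, so probability 1/3; weight (1/11)·(1/3) = 1/33.
The weights sum to 23/66.
So P(the prize voucher in locker 4 | the attendant opened locker 3) = (1/33) / (23/66) = 2/23.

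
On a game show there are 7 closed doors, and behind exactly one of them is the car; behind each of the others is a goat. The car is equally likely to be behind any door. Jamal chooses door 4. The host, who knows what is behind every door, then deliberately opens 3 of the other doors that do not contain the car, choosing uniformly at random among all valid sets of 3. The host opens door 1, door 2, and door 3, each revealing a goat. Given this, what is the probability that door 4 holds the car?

Apply Bayes' rule, conditioning on where the car actually is.
If it is behind any of doors 1, 2, and 3 (prior 1/7 each): that door was opened and seen not to hold the prize — ruled out; weight (1/7)·0 = 0 each.
If it is behind door 4 (prior 1/7): the host has 20 equally likely choices, so probability 1/20; weight (1/7)·(1/20) = 1/140.
If it is behind any of doors 5, 6, and 7 (prior 1/7 each): the host has 10 equally likely choices, so probability 1/10; weight (1/7)·(1/10) = 1/70 each.
The weights sum to 1/20.
So P(the car behind door 4 | the host opened door 1, door 2, and door 3) = (1/140) / (1/20) = 1/7.

1/7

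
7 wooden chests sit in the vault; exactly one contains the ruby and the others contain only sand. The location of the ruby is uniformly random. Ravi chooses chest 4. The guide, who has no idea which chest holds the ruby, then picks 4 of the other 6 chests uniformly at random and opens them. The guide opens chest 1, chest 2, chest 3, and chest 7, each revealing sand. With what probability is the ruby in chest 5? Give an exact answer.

Condition on the true location of the ruby.
If it is in any of chests 1, 2, 3, and 7 (prior 1/7 each): that chest was opened and seen not to hold the prize — ruled out; weight (1/7)·0 = 0 each.
If it is in any of chests 4, 5, and 6 (prior 1/7 each): the guide picks exactly this set with probability 1/15 regardless, and none is the prize; weight (1/7)·(1/15) = 1/105 each.
The weights sum to 1/35.
So P(the ruby in chest 5 | the guide opened chest 1, chest 2, chest 3, and chest 7) = (1/105) / (1/35) = 1/3.

1/3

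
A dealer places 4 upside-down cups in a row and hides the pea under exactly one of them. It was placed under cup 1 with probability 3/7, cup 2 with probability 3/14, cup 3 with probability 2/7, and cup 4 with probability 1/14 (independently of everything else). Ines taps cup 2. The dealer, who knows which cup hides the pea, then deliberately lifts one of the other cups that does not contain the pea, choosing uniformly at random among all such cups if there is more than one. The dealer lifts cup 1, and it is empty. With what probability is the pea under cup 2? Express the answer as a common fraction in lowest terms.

2/7

Apply Bayes' rule, conditioning on where the pea actually is.
If it is under cup 1 (prior 3/7): the dealer opened cup 1, so this case is ruled out; weight (3/7)·0 = 0.
If it is under cup 2 (prior 3/14): the dealer has 3 equally likely choices, so probability 1/3; weight (3/14)·(1/3) = 1/14.
If it is under cup 3 (prior 2/7): the dealer has 2 equally likely choices, so probability 1/2; weight (2/7)·(1/2) = 1/7.
If it is under cup 4 (prior 1/14): the dealer has 2 equally likely choices, so probability 1/2; weight (1/14)·(1/2) = 1/28.
The weights sum to 1/4.
So P(the pea under cup 2 | the dealer opened cup 1) = (1/14) / (1/4) = 2/7.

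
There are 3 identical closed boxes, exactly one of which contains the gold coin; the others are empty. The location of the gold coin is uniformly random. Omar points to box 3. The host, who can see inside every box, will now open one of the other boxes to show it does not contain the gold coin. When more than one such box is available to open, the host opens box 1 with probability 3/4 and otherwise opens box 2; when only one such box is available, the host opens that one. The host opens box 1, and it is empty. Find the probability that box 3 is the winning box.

3/7

Consider each possible location of the gold coin in turn.
If it is in box 1 (prior 1/3): the host opened box 1, so this case is ruled out; weight (1/3)·0 = 0.
If it is in box 2 (prior 1/3): only box 1 is available, probability 1; weight (1/3)·1 = 1/3.
If it is in box 3 (prior 1/3): box 1 is available, opened with probability 3/4; weight (1/3)·(3/4) = 1/4.
The weights sum to 7/12.
So P(the gold coin in box 3 | the host opened box 1) = (1/4) / (7/12) = 3/7.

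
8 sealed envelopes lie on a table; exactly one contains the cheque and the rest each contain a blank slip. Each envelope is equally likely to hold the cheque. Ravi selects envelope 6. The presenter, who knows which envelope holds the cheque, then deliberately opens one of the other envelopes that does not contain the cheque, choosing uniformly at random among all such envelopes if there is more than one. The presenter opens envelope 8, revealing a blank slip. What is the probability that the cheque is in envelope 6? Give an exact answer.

Condition on the true location of the cheque.
If it is in any of envelopes 1, 2, 3, 4, 5, and 7 (prior 1/8 each): the presenter has 6 equally likely choices, so probability 1/6; weight (1/8)·(1/6) = 1/48 each.
If it is in envelope 6 (prior 1/8): the presenter has 7 equally likely choices, so probability 1/7; weight (1/8)·(1/7) = 1/56.
If it is in envelope 8 (prior 1/8): the presenter opened envelope 8, so this case is ruled out; weight (1/8)·0 = 0.
The weights sum to 1/7.
So P(the cheque in envelope 6 | the presenter opened envelope 8) = (1/56) / (1/7) = 1/8.

1/8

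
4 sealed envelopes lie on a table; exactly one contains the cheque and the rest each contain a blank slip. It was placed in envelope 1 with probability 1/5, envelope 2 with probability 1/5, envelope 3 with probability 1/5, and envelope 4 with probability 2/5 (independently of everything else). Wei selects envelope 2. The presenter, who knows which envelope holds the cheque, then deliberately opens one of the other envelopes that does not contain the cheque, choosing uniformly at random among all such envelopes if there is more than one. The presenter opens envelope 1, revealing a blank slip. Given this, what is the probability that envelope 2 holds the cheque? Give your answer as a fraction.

2/11

Consider each possible location of the cheque in turn.
If it is in envelope 1 (prior 1/5): the presenter opened envelope 1, so this case is ruled out; weight (1/5)·0 = 0.
If it is in envelope 2 (prior 1/5): the presenter has 3 equally likely choices, so probability 1/3; weight (1/5)·(1/3) = 1/15.
If it is in envelope 3 (prior 1/5): the presenter has 2 equally likely choices, so probability 1/2; weight (1/5)·(1/2) = 1/10.
If it is in envelope 4 (prior 2/5): the presenter has 2 equally likely choices, so probability 1/2; weight (2/5)·(1/2) = 1/5.
The weights sum to 11/30.
So P(the cheque in envelope 2 | the presenter opened envelope 1) = (1/15) / (11/30) = 2/11.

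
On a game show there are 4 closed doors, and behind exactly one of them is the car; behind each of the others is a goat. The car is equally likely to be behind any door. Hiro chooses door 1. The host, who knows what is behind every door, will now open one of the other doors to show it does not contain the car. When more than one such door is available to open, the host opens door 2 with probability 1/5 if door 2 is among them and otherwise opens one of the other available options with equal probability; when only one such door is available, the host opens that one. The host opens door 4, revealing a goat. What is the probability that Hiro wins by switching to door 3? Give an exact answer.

8/17

Consider each possible location of the car in turn.
If it is behind door 1 (prior 1/4): door 2 is available but not opened; door 4 gets probability (1 − 1/5)/2 = 2/5; weight (1/4)·(2/5) = 1/10.
If it is behind door 2 (prior 1/4): door 2 holds the prize so is unavailable; the host chooses uniformly among the 2 others, probability 1/2; weight (1/4)·(1/2) = 1/8.
If it is behind door 3 (prior 1/4): door 2 is available but not opened, probability 4/5; weight (1/4)·(4/5) = 1/5.
If it is behind door 4 (prior 1/4): the host opened door 4, so this case is ruled out; weight (1/4)·0 = 0.
The weights sum to 17/40.
So P(the car behind door 3 | the host opened door 4) = (1/5) / (17/40) = 8/17.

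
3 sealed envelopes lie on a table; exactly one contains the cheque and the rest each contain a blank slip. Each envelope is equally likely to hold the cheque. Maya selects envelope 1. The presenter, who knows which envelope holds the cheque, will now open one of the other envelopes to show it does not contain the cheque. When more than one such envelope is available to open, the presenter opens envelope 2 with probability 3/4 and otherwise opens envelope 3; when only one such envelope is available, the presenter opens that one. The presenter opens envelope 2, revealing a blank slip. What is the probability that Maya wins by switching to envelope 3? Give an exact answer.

4/7

Apply Bayes' rule, conditioning on where the cheque actually is.
If it is in envelope 1 (prior 1/3): envelope 2 is available, opened with probability 3/4; weight (1/3)·(3/4) = 1/4.
If it is in envelope 2 (prior 1/3): the presenter opened envelope 2, so this case is ruled out; weight (1/3)·0 = 0.
If it is in envelope 3 (prior 1/3): only envelope 2 is available, probability 1; weight (1/3)·1 = 1/3.
The weights sum to 7/12.
So P(the cheque in envelope 3 | the presenter opened envelope 2) = (1/3) / (7/12) = 4/7.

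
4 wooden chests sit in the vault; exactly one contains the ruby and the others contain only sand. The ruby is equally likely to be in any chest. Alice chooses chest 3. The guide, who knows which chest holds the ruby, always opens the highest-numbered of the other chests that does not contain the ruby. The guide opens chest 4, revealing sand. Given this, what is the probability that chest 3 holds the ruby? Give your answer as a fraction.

Apply Bayes' rule, conditioning on where the ruby actually is.
If it is in any of chests 1, 2, and 3 (prior 1/4 each): chest 4 is the highest-numbered option available, probability 1; weight (1/4)·1 = 1/4 each.
If it is in chest 4 (prior 1/4): the guide opened chest 4, so this case is ruled out; weight (1/4)·0 = 0.
The weights sum to 3/4.
So P(the ruby in chest 3 | the guide opened chest 4) = (1/4) / (3/4) = 1/3.

1/3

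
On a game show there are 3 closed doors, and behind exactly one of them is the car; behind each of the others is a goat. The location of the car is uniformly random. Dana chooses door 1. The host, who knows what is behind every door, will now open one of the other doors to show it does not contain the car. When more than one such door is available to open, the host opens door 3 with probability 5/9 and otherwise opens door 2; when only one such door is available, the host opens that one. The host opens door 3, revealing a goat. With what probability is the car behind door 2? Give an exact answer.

Consider each possible location of the car in turn.
If it is behind door 1 (prior 1/3): door 3 is available, opened with probability 5/9; weight (1/3)·(5/9) = 5/27.
If it is behind door 2 (prior 1/3): only door 3 is available, probability 1; weight (1/3)·1 = 1/3.
If it is behind door 3 (prior 1/3): the host opened door 3, so this case is ruled out; weight (1/3)·0 = 0.
The weights sum to 14/27.
So P(the car behind door 2 | the host opened door 3) = (1/3) / (14/27) = 9/14.

9/14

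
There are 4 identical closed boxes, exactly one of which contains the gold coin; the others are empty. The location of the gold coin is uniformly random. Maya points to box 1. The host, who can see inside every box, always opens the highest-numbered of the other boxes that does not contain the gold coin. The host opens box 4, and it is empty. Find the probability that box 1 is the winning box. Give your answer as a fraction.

Condition on the true location of the gold coin.
If it is in any of boxes 1, 2, and 3 (prior 1/4 each): box 4 is the highest-numbered option available, probability 1; weight (1/4)·1 = 1/4 each.
If it is in box 4 (prior 1/4): the host opened box 4, so this case is ruled out; weight (1/4)·0 = 0.
The weights sum to 3/4.
So P(the gold coin in box 1 | the host opened box 4) = (1/4) / (3/4) = 1/3.

1/3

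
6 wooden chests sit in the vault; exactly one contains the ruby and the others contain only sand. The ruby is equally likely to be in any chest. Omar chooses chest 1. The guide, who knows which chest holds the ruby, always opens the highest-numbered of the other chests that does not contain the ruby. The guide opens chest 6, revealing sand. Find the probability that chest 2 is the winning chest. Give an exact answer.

1/5

Consider each possible location of the ruby in turn.
If it is in any of chests 1, 2, 3, 4, and 5 (prior 1/6 each): chest 6 is the highest-numbered option available, probability 1; weight (1/6)·1 = 1/6 each.
If it is in chest 6 (prior 1/6): the guide opened chest 6, so this case is ruled out; weight (1/6)·0 = 0.
The weights sum to 5/6.
So P(the ruby in chest 2 | the guide opened chest 6) = (1/6) / (5/6) = 1/5.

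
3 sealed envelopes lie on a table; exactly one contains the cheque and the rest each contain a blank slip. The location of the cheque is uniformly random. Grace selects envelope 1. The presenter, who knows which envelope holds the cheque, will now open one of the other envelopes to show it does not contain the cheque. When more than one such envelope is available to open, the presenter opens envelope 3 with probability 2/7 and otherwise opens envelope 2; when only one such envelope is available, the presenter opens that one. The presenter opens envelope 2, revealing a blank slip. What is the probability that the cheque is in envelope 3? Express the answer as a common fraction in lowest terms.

7/12

Condition on the true location of the cheque.
If it is in envelope 1 (prior 1/3): envelope 3 is available but not opened, probability 5/7; weight (1/3)·(5/7) = 5/21.
If it is in envelope 2 (prior 1/3): the presenter opened envelope 2, so this case is ruled out; weight (1/3)·0 = 0.
If it is in envelope 3 (prior 1/3): only envelope 2 is available, probability 1; weight (1/3)·1 = 1/3.
The weights sum to 4/7.
So P(the cheque in envelope 3 | the presenter opened envelope 2) = (1/3) / (4/7) = 7/12.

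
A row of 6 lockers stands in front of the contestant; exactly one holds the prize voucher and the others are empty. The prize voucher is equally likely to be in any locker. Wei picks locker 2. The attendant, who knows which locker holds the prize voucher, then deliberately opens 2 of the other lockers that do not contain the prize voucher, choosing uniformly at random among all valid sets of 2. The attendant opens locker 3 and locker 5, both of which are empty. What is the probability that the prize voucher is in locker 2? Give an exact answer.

Condition on the true location of the prize voucher.
If it is in any of lockers 1, 4, and 6 (prior 1/6 each): the attendant has 6 equally likely choices, so probability 1/6; weight (1/6)·(1/6) = 1/36 each.
If it is in locker 2 (prior 1/6): the attendant has 10 equally likely choices, so probability 1/10; weight (1/6)·(1/10) = 1/60.
If it is in either of lockers 3 and 5 (prior 1/6 each): that locker was opened and seen not to hold the prize — ruled out; weight (1/6)·0 = 0 each.
The weights sum to 1/10.
So P(the prize voucher in locker 2 | the attendant opened locker 3 and locker 5) = (1/60) / (1/10) = 1/6.

1/6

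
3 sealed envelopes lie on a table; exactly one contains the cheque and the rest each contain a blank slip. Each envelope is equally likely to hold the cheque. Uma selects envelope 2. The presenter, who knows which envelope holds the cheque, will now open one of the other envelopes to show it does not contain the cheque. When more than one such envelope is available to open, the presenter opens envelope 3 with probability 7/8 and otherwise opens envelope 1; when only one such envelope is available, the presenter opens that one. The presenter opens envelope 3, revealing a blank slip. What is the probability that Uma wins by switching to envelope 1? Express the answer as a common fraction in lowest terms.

8/15

Apply Bayes' rule, conditioning on where the cheque actually is.
If it is in envelope 1 (prior 1/3): only envelope 3 is available, probability 1; weight (1/3)·1 = 1/3.
If it is in envelope 2 (prior 1/3): envelope 3 is available, opened with probability 7/8; weight (1/3)·(7/8) = 7/24.
If it is in envelope 3 (prior 1/3): the presenter opened envelope 3, so this case is ruled out; weight (1/3)·0 = 0.
The weights sum to 5/8.
So P(the cheque in envelope 1 | the presenter opened envelope 3) = (1/3) / (5/8) = 8/15.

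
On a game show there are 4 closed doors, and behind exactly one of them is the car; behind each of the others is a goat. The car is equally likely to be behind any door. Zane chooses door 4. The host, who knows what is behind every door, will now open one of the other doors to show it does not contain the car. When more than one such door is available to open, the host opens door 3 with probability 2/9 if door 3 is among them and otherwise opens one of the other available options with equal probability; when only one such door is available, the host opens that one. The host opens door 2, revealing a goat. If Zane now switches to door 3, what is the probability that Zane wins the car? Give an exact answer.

3/10

Apply Bayes' rule, conditioning on where the car actually is.
If it is behind door 1 (prior 1/4): door 3 is available but not opened, probability 7/9; weight (1/4)·(7/9) = 7/36.
If it is behind door 2 (prior 1/4): the host opened door 2, so this case is ruled out; weight (1/4)·0 = 0.
If it is behind door 3 (prior 1/4): door 3 holds the prize so is unavailable; the host chooses uniformly among the 2 others, probability 1/2; weight (1/4)·(1/2) = 1/8.
If it is behind door 4 (prior 1/4): door 3 is available but not opened; door 2 gets probability (1 − 2/9)/2 = 7/18; weight (1/4)·(7/18) = 7/72.
The weights sum to 5/12.
So P(the car behind door 3 | the host opened door 2) = (1/8) / (5/12) = 3/10.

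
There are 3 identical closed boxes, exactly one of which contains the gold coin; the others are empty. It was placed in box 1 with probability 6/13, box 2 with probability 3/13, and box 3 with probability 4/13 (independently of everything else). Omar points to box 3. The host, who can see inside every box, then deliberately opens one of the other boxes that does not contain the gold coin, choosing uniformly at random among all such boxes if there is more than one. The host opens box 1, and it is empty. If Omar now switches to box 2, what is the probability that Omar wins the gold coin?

3/5

Consider each possible location of the gold coin in turn.
If it is in box 1 (prior 6/13): the host opened box 1, so this case is ruled out; weight (6/13)·0 = 0.
If it is in box 2 (prior 3/13): the host has no choice, probability 1; weight (3/13)·1 = 3/13.
If it is in box 3 (prior 4/13): the host has 2 equally likely choices, so probability 1/2; weight (4/13)·(1/2) = 2/13.
The weights sum to 5/13.
So P(the gold coin in box 2 | the host opened box 1) = (3/13) / (5/13) = 3/5.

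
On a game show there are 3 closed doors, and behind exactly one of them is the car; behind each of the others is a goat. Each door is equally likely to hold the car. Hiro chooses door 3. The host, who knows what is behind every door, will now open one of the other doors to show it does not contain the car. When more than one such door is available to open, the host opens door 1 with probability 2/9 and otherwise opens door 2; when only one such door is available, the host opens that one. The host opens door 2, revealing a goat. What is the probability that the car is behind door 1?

Condition on the true location of the car.
If it is behind door 1 (prior 1/3): only door 2 is available, probability 1; weight (1/3)·1 = 1/3.
If it is behind door 2 (prior 1/3): the host opened door 2, so this case is ruled out; weight (1/3)·0 = 0.
If it is behind door 3 (prior 1/3): door 1 is available but not opened, probability 7/9; weight (1/3)·(7/9) = 7/27.
The weights sum to 16/27.
So P(the car behind door 1 | the host opened door 2) = (1/3) / (16/27) = 9/16.

9/16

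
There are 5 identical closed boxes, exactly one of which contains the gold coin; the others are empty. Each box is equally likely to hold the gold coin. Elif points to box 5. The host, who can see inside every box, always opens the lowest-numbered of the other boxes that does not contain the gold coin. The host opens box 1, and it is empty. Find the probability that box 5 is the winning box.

1/4

Apply Bayes' rule, conditioning on where the gold coin actually is.
If it is in box 1 (prior 1/5): the host opened box 1, so this case is ruled out; weight (1/5)·0 = 0.
If it is in any of boxes 2, 3, 4, and 5 (prior 1/5 each): box 1 is the lowest-numbered option available, probability 1; weight (1/5)·1 = 1/5 each.
The weights sum to 4/5.
So P(the gold coin in box 5 | the host opened box 1) = (1/5) / (4/5) = 1/4.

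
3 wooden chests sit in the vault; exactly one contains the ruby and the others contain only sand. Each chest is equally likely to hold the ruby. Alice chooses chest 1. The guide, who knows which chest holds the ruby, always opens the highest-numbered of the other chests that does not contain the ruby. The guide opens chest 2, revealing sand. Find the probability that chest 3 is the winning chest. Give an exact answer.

1

Apply Bayes' rule, conditioning on where the ruby actually is.
If it is in chest 1 (prior 1/3): the guide would have opened chest 3 instead, probability 0; weight (1/3)·0 = 0.
If it is in chest 2 (prior 1/3): the guide opened chest 2, so this case is ruled out; weight (1/3)·0 = 0.
If it is in chest 3 (prior 1/3): chest 2 is the highest-numbered option available, probability 1; weight (1/3)·1 = 1/3.
The weights sum to 1/3.
So P(the ruby in chest 3 | the guide opened chest 2) = (1/3) / (1/3) = 1.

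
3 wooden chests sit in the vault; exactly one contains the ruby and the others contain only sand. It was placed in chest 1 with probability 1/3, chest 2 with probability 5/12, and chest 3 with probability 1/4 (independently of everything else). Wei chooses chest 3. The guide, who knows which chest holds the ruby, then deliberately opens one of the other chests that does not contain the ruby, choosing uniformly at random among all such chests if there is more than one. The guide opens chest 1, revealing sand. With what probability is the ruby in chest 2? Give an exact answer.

Apply Bayes' rule, conditioning on where the ruby actually is.
If it is in chest 1 (prior 1/3): the guide opened chest 1, so this case is ruled out; weight (1/3)·0 = 0.
If it is in chest 2 (prior 5/12): the guide has no choice, probability 1; weight (5/12)·1 = 5/12.
If it is in chest 3 (prior 1/4): the guide has 2 equally likely choices, so probability 1/2; weight (1/4)·(1/2) = 1/8.
The weights sum to 13/24.
So P(the ruby in chest 2 | the guide opened chest 1) = (5/12) / (13/24) = 10/13.

10/13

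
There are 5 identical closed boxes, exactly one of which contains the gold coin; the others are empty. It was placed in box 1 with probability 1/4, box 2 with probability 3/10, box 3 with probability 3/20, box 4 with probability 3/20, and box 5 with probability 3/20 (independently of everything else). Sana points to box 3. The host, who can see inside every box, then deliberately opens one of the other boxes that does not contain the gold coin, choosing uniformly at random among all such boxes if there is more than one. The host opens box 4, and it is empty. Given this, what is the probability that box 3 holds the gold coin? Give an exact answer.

9/65

Apply Bayes' rule, conditioning on where the gold coin actually is.
If it is in box 1 (prior 1/4): the host has 3 equally likely choices, so probability 1/3; weight (1/4)·(1/3) = 1/12.
If it is in box 2 (prior 3/10): the host has 3 equally likely choices, so probability 1/3; weight (3/10)·(1/3) = 1/10.
If it is in box 3 (prior 3/20): the host has 4 equally likely choices, so probability 1/4; weight (3/20)·(1/4) = 3/80.
If it is in box 4 (prior 3/20): the host opened box 4, so this case is ruled out; weight (3/20)·0 = 0.
If it is in box 5 (prior 3/20): the host has 3 equally likely choices, so probability 1/3; weight (3/20)·(1/3) = 1/20.
The weights sum to 13/48.
So P(the gold coin in box 3 | the host opened box 4) = (3/80) / (13/48) = 9/65.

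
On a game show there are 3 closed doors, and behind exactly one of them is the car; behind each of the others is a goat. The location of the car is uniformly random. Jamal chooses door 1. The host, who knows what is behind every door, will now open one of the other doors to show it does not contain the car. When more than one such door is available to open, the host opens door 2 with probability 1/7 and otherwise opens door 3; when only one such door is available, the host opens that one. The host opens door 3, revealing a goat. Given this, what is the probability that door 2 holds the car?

Apply Bayes' rule, conditioning on where the car actually is.
If it is behind door 1 (prior 1/3): door 2 is available but not opened, probability 6/7; weight (1/3)·(6/7) = 2/7.
If it is behind door 2 (prior 1/3): only door 3 is available, probability 1; weight (1/3)·1 = 1/3.
If it is behind door 3 (prior 1/3): the host opened door 3, so this case is ruled out; weight (1/3)·0 = 0.
The weights sum to 13/21.
So P(the car behind door 2 | the host opened door 3) = (1/3) / (13/21) = 7/13.

7/13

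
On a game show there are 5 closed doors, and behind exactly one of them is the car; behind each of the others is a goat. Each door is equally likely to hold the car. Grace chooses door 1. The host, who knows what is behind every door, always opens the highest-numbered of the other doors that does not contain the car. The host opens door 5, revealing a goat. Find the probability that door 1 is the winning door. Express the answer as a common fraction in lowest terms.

Condition on the true location of the car.
If it is behind any of doors 1, 2, 3, and 4 (prior 1/5 each): door 5 is the highest-numbered option available, probability 1; weight (1/5)·1 = 1/5 each.
If it is behind door 5 (prior 1/5): the host opened door 5, so this case is ruled out; weight (1/5)·0 = 0.
The weights sum to 4/5.
So P(the car behind door 1 | the host opened door 5) = (1/5) / (4/5) = 1/4.

1/4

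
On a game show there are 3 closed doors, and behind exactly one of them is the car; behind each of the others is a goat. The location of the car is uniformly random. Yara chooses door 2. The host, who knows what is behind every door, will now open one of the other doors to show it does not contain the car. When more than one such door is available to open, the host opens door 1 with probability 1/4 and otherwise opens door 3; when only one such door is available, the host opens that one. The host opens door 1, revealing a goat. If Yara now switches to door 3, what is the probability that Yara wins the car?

4/5

Condition on the true location of the car.
If it is behind door 1 (prior 1/3): the host opened door 1, so this case is ruled out; weight (1/3)·0 = 0.
If it is behind door 2 (prior 1/3): door 1 is available, opened with probability 1/4; weight (1/3)·(1/4) = 1/12.
If it is behind door 3 (prior 1/3): only door 1 is available, probability 1; weight (1/3)·1 = 1/3.
The weights sum to 5/12.
So P(the car behind door 3 | the host opened door 1) = (1/3) / (5/12) = 4/5.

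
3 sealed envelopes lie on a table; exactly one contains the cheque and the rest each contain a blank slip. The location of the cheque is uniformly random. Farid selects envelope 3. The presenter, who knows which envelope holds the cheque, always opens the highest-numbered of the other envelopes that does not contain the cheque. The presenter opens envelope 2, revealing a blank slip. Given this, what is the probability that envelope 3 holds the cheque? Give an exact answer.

1/2

Consider each possible location of the cheque in turn.
If it is in either of envelopes 1 and 3 (prior 1/3 each): envelope 2 is the highest-numbered option available, probability 1; weight (1/3)·1 = 1/3 each.
If it is in envelope 2 (prior 1/3): the presenter opened envelope 2, so this case is ruled out; weight (1/3)·0 = 0.
The weights sum to 2/3.
So P(the cheque in envelope 3 | the presenter opened envelope 2) = (1/3) / (2/3) = 1/2.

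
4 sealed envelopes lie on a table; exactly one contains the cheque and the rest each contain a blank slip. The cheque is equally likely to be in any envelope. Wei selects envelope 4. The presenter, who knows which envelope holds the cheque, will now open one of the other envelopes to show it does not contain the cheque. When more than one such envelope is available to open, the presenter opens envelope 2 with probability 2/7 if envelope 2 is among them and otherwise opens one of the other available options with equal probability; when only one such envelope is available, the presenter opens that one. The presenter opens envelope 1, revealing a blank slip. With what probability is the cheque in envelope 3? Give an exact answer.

5/11

Consider each possible location of the cheque in turn.
If it is in envelope 1 (prior 1/4): the presenter opened envelope 1, so this case is ruled out; weight (1/4)·0 = 0.
If it is in envelope 2 (prior 1/4): envelope 2 holds the prize so is unavailable; the presenter chooses uniformly among the 2 others, probability 1/2; weight (1/4)·(1/2) = 1/8.
If it is in envelope 3 (prior 1/4): envelope 2 is available but not opened, probability 5/7; weight (1/4)·(5/7) = 5/28.
If it is in envelope 4 (prior 1/4): envelope 2 is available but not opened; envelope 1 gets probability (1 − 2/7)/2 = 5/14; weight (1/4)·(5/14) = 5/56.
The weights sum to 11/28.
So P(the cheque in envelope 3 | the presenter opened envelope 1) = (5/28) / (11/28) = 5/11.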